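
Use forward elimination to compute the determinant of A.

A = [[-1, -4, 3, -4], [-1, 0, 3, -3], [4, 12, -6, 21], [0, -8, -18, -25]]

det(A) = 120

Forward elimination:
R2 <- R2 - (1)*R1:  [ 0  4  0  1 ]
R3 <- R3 - (-4)*R1:  [  0  -4   6   5 ]
R3 <- R3 - (-1)*R2:  [ 0  0  6  6 ]
R4 <- R4 - (-2)*R2:  [   0    0  -18  -23 ]
R4 <- R4 - (-3)*R3:  [  0   0   0  -5 ]
Upper-triangular form:
[ -1  -4  3  -4 ]
[  0   4  0   1 ]
[  0   0  6   6 ]
[  0   0  0  -5 ]
det(A) = (-1)^0 * (-1) * (4) * (6) * (-5) = 120  (0 row swaps -> sign +1)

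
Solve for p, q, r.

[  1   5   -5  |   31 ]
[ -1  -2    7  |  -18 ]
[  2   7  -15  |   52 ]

Forward elimination on [A|b]:
R2 <- R2 - (-1)*R1:  [  0   3   2  13 ]
R3 <- R3 - (2)*R1:  [   0   -3   -5  -10 ]
R3 <- R3 - (-1)*R2:  [  0   0  -3   3 ]
Row echelon form:
[ 1  5  -5  |  31 ]
[ 0  3   2  |  13 ]
[ 0  0  -3  |   3 ]
Back-substitution:
r = (3) / -3 = -1
q = (13 - (2)*(-1)) / 3 = 5
p = (31 - (5)*(5) - (-5)*(-1)) / 1 = 1

(1, 5, -1)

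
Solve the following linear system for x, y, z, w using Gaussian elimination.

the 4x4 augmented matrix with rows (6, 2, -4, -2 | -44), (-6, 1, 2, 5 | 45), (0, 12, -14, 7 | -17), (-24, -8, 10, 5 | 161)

Forward elimination on [A|b]:
R2 <- R2 - (-1)*R1:  [  0   3  -2   3   1 ]
R4 <- R4 - (-4)*R1:  [   0    0   -6   -3  -15 ]
R3 <- R3 - (4)*R2:  [   0    0   -6   -5  -21 ]
R4 <- R4 - (1)*R3:  [ 0  0  0  2  6 ]
Row echelon form:
[ 6  2  -4  -2  |  -44 ]
[ 0  3  -2   3  |    1 ]
[ 0  0  -6  -5  |  -21 ]
[ 0  0   0   2  |    6 ]
Back-substitution:
w = (6) / 2 = 3
z = (-21 - (-5)*(3)) / -6 = 1
y = (1 - (-2)*(1) - (3)*(3)) / 3 = -2
x = (-44 - (2)*(-2) - (-4)*(1) - (-2)*(3)) / 6 = -5

(-5, -2, 1, 3)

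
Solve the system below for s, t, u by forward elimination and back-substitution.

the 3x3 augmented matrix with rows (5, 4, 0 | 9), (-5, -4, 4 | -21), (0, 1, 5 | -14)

(1, 1, -3)

Forward elimination on [A|b]:
R2 <- R2 - (-1)*R1:  [   0    0    4  -12 ]
R2 <-> R3   (pivot in column 2 was zero)
[ 5  4  0    9 ]
[ 0  1  5  -14 ]
[ 0  0  4  -12 ]
Row echelon form:
[ 5  4  0  |    9 ]
[ 0  1  5  |  -14 ]
[ 0  0  4  |  -12 ]
Back-substitution:
u = (-12) / 4 = -3
t = (-14 - (5)*(-3)) / 1 = 1
s = (9 - (4)*(1)) / 5 = 1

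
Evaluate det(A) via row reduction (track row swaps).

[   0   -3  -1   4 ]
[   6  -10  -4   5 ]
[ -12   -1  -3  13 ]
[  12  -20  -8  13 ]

Forward elimination:
R1 <-> R2   (pivot in column 1 was zero)
[   6  -10  -4   5 ]
[   0   -3  -1   4 ]
[ -12   -1  -3  13 ]
[  12  -20  -8  13 ]
R3 <- R3 - (-2)*R1:  [   0  -21  -11   23 ]
R4 <- R4 - (2)*R1:  [ 0  0  0  3 ]
R3 <- R3 - (7)*R2:  [  0   0  -4  -5 ]
Upper-triangular form:
[ 6  -10  -4   5 ]
[ 0   -3  -1   4 ]
[ 0    0  -4  -5 ]
[ 0    0   0   3 ]
det(A) = (-1)^1 * (6) * (-3) * (-4) * (3) = -216  (1 row swap -> sign -1)

det(A) = -216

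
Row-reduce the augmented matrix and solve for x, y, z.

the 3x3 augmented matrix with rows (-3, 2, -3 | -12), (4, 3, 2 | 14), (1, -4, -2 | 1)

Forward elimination on [A|b]:
R2 <- R2 - (-4/3)*R1:  [    0  17/3    -2    -2 ]
R3 <- R3 - (-1/3)*R1:  [     0  -10/3     -3     -3 ]
R3 <- R3 - (-10/17)*R2:  [      0       0  -71/17  -71/17 ]
Row echelon form:
[ -3     2      -3  |     -12 ]
[  0  17/3      -2  |      -2 ]
[  0     0  -71/17  |  -71/17 ]
Back-substitution:
z = (-71/17) / (-71/17) = 1
y = (-2 - (-2)*(1)) / (17/3) = 0
x = (-12 - (2)*(0) - (-3)*(1)) / -3 = 3

(3, 0, 1)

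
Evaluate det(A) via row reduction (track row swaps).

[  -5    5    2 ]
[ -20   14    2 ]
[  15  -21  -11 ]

det(A) = 30

Forward elimination:
R2 <- R2 - (4)*R1:  [  0  -6  -6 ]
R3 <- R3 - (-3)*R1:  [  0  -6  -5 ]
R3 <- R3 - (1)*R2:  [ 0  0  1 ]
Upper-triangular form:
[ -5   5   2 ]
[  0  -6  -6 ]
[  0   0   1 ]
det(A) = (-1)^0 * (-5) * (-6) * (1) = 30  (0 row swaps -> sign +1)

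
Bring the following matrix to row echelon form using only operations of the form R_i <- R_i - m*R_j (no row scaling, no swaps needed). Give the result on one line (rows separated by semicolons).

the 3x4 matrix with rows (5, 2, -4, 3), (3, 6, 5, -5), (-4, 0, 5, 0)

REF = [5 2 -4 3; 0 24/5 37/5 -34/5; 0 0 -2/3 14/3]

Forward elimination:
R2 <- R2 - (3/5)*R1:  [     0   24/5   37/5  -34/5 ]
R3 <- R3 - (-4/5)*R1:  [    0   8/5   9/5  12/5 ]
R3 <- R3 - (1/3)*R2:  [    0     0  -2/3  14/3 ]
Row echelon form:
[ 5     2    -4      3 ]
[ 0  24/5  37/5  -34/5 ]
[ 0     0  -2/3   14/3 ]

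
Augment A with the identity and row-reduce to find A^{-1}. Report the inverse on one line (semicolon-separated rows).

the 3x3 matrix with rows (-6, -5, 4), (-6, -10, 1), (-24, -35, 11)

inverse = [-5/8 -17/24 7/24; 7/20 1/4 -3/20; -1/4 -3/4 1/4]

Gauss-Jordan on [A | I]:
R1 <- (1/-6)*R1:  [    1   5/6  -2/3  |  -1/6     0     0 ]
R2 <- R2 - (-6)*R1:  [  0  -5  -3  |  -1   1   0 ]
R3 <- R3 - (-24)*R1:  [   0  -15   -5  |   -4    0    1 ]
R2 <- (1/-5)*R2:  [    0     1   3/5  |   1/5  -1/5     0 ]
R1 <- R1 - (5/6)*R2:  [    1     0  -7/6  |  -1/3   1/6     0 ]
R3 <- R3 - (-15)*R2:  [  0   0   4  |  -1  -3   1 ]
R3 <- (1/4)*R3:  [    0     0     1  |  -1/4  -3/4   1/4 ]
R1 <- R1 - (-7/6)*R3:  [      1       0       0  |    -5/8  -17/24    7/24 ]
R2 <- R2 - (3/5)*R3:  [     0      1      0  |   7/20    1/4  -3/20 ]
Right block of [I | A^{-1}] is the inverse:
[ -5/8  -17/24   7/24 ]
[ 7/20     1/4  -3/20 ]
[ -1/4    -3/4    1/4 ]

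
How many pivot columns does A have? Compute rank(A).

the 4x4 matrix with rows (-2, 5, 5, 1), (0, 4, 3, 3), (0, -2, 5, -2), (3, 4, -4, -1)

Row reduction:
R4 <- R4 - (-3/2)*R1:  [    0  23/2   7/2   1/2 ]
R3 <- R3 - (-1/2)*R2:  [    0     0  13/2  -1/2 ]
R4 <- R4 - (23/8)*R2:  [     0      0  -41/8  -65/8 ]
R4 <- R4 - (-41/52)*R3:  [       0        0        0  -443/52 ]
Row echelon form:
[ -2  5     5        1 ]
[  0  4     3        3 ]
[  0  0  13/2     -1/2 ]
[  0  0     0  -443/52 ]
Nonzero rows / pivot columns: 4

rank(A) = 4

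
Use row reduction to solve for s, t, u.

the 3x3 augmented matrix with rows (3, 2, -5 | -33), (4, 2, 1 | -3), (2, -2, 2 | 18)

Forward elimination on [A|b]:
R2 <- R2 - (4/3)*R1:  [    0  -2/3  23/3    41 ]
R3 <- R3 - (2/3)*R1:  [     0  -10/3   16/3     40 ]
R3 <- R3 - (5)*R2:  [    0     0   -33  -165 ]
Row echelon form:
[ 3     2    -5  |   -33 ]
[ 0  -2/3  23/3  |    41 ]
[ 0     0   -33  |  -165 ]
Back-substitution:
u = (-165) / -33 = 5
t = (41 - (23/3)*(5)) / (-2/3) = -4
s = (-33 - (2)*(-4) - (-5)*(5)) / 3 = 0

(0, -4, 5)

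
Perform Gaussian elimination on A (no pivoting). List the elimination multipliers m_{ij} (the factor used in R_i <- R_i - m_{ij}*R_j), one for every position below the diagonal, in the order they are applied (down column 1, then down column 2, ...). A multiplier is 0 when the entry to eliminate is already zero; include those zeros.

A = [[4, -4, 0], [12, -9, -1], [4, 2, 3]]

Forward elimination:
R2 <- R2 - (3)*R1:  [  0   3  -1 ]
R3 <- R3 - (1)*R1:  [ 0  6  3 ]
R3 <- R3 - (2)*R2:  [ 0  0  5 ]
Multipliers (in order of application): m_{21} = 3, m_{31} = 1, m_{32} = 2

multipliers: 3, 1, 2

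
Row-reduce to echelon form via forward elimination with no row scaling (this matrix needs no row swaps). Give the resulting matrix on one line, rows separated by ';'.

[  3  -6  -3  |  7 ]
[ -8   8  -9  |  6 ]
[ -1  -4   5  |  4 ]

REF = [3 -6 -3 7; 0 -8 -17 74/3; 0 0 67/4 -73/6]

Forward elimination:
R2 <- R2 - (-8/3)*R1:  [    0    -8   -17  74/3 ]
R3 <- R3 - (-1/3)*R1:  [    0    -6     4  19/3 ]
R3 <- R3 - (3/4)*R2:  [     0      0   67/4  -73/6 ]
Row echelon form:
[ 3  -6    -3  |      7 ]
[ 0  -8   -17  |   74/3 ]
[ 0   0  67/4  |  -73/6 ]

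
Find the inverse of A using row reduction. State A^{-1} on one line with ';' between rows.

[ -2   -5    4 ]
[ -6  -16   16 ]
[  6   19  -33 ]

Gauss-Jordan on [A | I]:
R1 <- (1/-2)*R1:  [    1   5/2    -2  |  -1/2     0     0 ]
R2 <- R2 - (-6)*R1:  [  0  -1   4  |  -3   1   0 ]
R3 <- R3 - (6)*R1:  [   0    4  -21  |    3    0    1 ]
R2 <- (1/-1)*R2:  [  0   1  -4  |   3  -1   0 ]
R1 <- R1 - (5/2)*R2:  [   1    0    8  |   -8  5/2    0 ]
R3 <- R3 - (4)*R2:  [  0   0  -5  |  -9   4   1 ]
R3 <- (1/-5)*R3:  [    0     0     1  |   9/5  -4/5  -1/5 ]
R1 <- R1 - (8)*R3:  [      1       0       0  |  -112/5   89/10     8/5 ]
R2 <- R2 - (-4)*R3:  [     0      1      0  |   51/5  -21/5   -4/5 ]
Right block of [I | A^{-1}] is the inverse:
[ -112/5  89/10   8/5 ]
[   51/5  -21/5  -4/5 ]
[    9/5   -4/5  -1/5 ]

inverse = [-112/5 89/10 8/5; 51/5 -21/5 -4/5; 9/5 -4/5 -1/5]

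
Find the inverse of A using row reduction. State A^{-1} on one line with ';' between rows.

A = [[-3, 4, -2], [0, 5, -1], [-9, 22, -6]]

inverse = [4/15 2/3 -1/5; -3/10 0 1/10; -3/2 -1 1/2]

Gauss-Jordan on [A | I]:
R1 <- (1/-3)*R1:  [    1  -4/3   2/3  |  -1/3     0     0 ]
R3 <- R3 - (-9)*R1:  [  0  10   0  |  -3   0   1 ]
R2 <- (1/5)*R2:  [    0     1  -1/5  |     0   1/5     0 ]
R1 <- R1 - (-4/3)*R2:  [    1     0   2/5  |  -1/3  4/15     0 ]
R3 <- R3 - (10)*R2:  [  0   0   2  |  -3  -2   1 ]
R3 <- (1/2)*R3:  [    0     0     1  |  -3/2    -1   1/2 ]
R1 <- R1 - (2/5)*R3:  [    1     0     0  |  4/15   2/3  -1/5 ]
R2 <- R2 - (-1/5)*R3:  [     0      1      0  |  -3/10      0   1/10 ]
Right block of [I | A^{-1}] is the inverse:
[  4/15  2/3  -1/5 ]
[ -3/10    0  1/10 ]
[  -3/2   -1   1/2 ]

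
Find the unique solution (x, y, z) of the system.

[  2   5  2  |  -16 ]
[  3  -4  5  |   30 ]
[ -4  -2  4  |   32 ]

Forward elimination on [A|b]:
R2 <- R2 - (3/2)*R1:  [     0  -23/2      2     54 ]
R3 <- R3 - (-2)*R1:  [ 0  8  8  0 ]
R3 <- R3 - (-16/23)*R2:  [      0       0  216/23  864/23 ]
Row echelon form:
[ 2      5       2  |     -16 ]
[ 0  -23/2       2  |      54 ]
[ 0      0  216/23  |  864/23 ]
Back-substitution:
z = (864/23) / (216/23) = 4
y = (54 - (2)*(4)) / (-23/2) = -4
x = (-16 - (5)*(-4) - (2)*(4)) / 2 = -2

(-2, -4, 4)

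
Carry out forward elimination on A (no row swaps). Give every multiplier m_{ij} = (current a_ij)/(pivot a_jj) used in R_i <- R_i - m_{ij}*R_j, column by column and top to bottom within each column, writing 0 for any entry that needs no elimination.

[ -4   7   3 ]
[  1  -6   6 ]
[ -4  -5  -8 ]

Forward elimination:
R2 <- R2 - (-1/4)*R1:  [     0  -17/4   27/4 ]
R3 <- R3 - (1)*R1:  [   0  -12  -11 ]
R3 <- R3 - (48/17)*R2:  [       0        0  -511/17 ]
Multipliers (in order of application): m_{21} = -1/4, m_{31} = 1, m_{32} = 48/17

multipliers: -1/4, 1, 48/17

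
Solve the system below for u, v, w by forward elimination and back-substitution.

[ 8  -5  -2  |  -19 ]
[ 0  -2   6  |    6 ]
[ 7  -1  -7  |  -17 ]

Forward elimination on [A|b]:
R3 <- R3 - (7/8)*R1:  [     0   27/8  -21/4   -3/8 ]
R3 <- R3 - (-27/16)*R2:  [    0     0  39/8  39/4 ]
Row echelon form:
[ 8  -5    -2  |   -19 ]
[ 0  -2     6  |     6 ]
[ 0   0  39/8  |  39/4 ]
Back-substitution:
w = (39/4) / (39/8) = 2
v = (6 - (6)*(2)) / -2 = 3
u = (-19 - (-5)*(3) - (-2)*(2)) / 8 = 0

(0, 3, 2)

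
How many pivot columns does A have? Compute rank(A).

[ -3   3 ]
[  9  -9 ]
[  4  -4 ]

Row reduction:
R2 <- R2 - (-3)*R1:  [ 0  0 ]
R3 <- R3 - (-4/3)*R1:  [ 0  0 ]
Row echelon form:
[ -3  3 ]
[  0  0 ]
[  0  0 ]
Nonzero rows / pivot columns: 1

rank(A) = 1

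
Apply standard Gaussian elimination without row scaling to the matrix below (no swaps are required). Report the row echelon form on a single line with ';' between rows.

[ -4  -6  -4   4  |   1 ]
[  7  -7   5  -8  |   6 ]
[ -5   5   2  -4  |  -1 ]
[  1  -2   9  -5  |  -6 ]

Forward elimination:
R2 <- R2 - (-7/4)*R1:  [     0  -35/2     -2     -1   31/4 ]
R3 <- R3 - (5/4)*R1:  [    0  25/2     7    -9  -9/4 ]
R4 <- R4 - (-1/4)*R1:  [     0   -7/2      8     -4  -23/4 ]
R3 <- R3 - (-5/7)*R2:  [     0      0   39/7  -68/7   23/7 ]
R4 <- R4 - (1/5)*R2:  [      0       0    42/5   -19/5  -73/10 ]
R4 <- R4 - (98/65)*R3:  [         0          0          0     141/13  -1593/130 ]
Row echelon form:
[ -4     -6    -4       4  |          1 ]
[  0  -35/2    -2      -1  |       31/4 ]
[  0      0  39/7   -68/7  |       23/7 ]
[  0      0     0  141/13  |  -1593/130 ]

REF = [-4 -6 -4 4 1; 0 -35/2 -2 -1 31/4; 0 0 39/7 -68/7 23/7; 0 0 0 141/13 -1593/130]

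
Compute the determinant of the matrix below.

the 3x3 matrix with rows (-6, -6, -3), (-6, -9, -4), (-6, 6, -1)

Forward elimination:
R2 <- R2 - (1)*R1:  [  0  -3  -1 ]
R3 <- R3 - (1)*R1:  [  0  12   2 ]
R3 <- R3 - (-4)*R2:  [  0   0  -2 ]
Upper-triangular form:
[ -6  -6  -3 ]
[  0  -3  -1 ]
[  0   0  -2 ]
det(A) = (-1)^0 * (-6) * (-3) * (-2) = -36  (0 row swaps -> sign +1)

det(A) = -36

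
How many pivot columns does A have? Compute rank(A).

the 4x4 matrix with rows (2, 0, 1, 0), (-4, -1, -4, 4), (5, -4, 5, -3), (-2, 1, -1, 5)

rank(A) = 4

Row reduction:
R2 <- R2 - (-2)*R1:  [  0  -1  -2   4 ]
R3 <- R3 - (5/2)*R1:  [   0   -4  5/2   -3 ]
R4 <- R4 - (-1)*R1:  [ 0  1  0  5 ]
R3 <- R3 - (4)*R2:  [    0     0  21/2   -19 ]
R4 <- R4 - (-1)*R2:  [  0   0  -2   9 ]
R4 <- R4 - (-4/21)*R3:  [      0       0       0  113/21 ]
Row echelon form:
[ 2   0     1       0 ]
[ 0  -1    -2       4 ]
[ 0   0  21/2     -19 ]
[ 0   0     0  113/21 ]
Nonzero rows / pivot columns: 4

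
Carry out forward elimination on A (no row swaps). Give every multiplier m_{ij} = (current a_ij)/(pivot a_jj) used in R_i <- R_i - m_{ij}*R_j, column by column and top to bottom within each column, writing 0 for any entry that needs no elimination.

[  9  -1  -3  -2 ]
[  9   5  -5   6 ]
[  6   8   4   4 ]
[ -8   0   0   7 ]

Forward elimination:
R2 <- R2 - (1)*R1:  [  0   6  -2   8 ]
R3 <- R3 - (2/3)*R1:  [    0  26/3     6  16/3 ]
R4 <- R4 - (-8/9)*R1:  [    0  -8/9  -8/3  47/9 ]
R3 <- R3 - (13/9)*R2:  [     0      0   80/9  -56/9 ]
R4 <- R4 - (-4/27)*R2:  [      0       0  -80/27  173/27 ]
R4 <- R4 - (-1/3)*R3:  [    0     0     0  13/3 ]
Multipliers (in order of application): m_{21} = 1, m_{31} = 2/3, m_{41} = -8/9, m_{32} = 13/9, m_{42} = -4/27, m_{43} = -1/3

multipliers: 1, 2/3, -8/9, 13/9, -4/27, -1/3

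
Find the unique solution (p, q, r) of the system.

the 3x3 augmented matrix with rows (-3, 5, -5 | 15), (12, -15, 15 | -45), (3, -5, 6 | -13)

(0, 5, 2)

Forward elimination on [A|b]:
R2 <- R2 - (-4)*R1:  [  0   5  -5  15 ]
R3 <- R3 - (-1)*R1:  [ 0  0  1  2 ]
Row echelon form:
[ -3  5  -5  |  15 ]
[  0  5  -5  |  15 ]
[  0  0   1  |   2 ]
Back-substitution:
r = (2) / 1 = 2
q = (15 - (-5)*(2)) / 5 = 5
p = (15 - (5)*(5) - (-5)*(2)) / -3 = 0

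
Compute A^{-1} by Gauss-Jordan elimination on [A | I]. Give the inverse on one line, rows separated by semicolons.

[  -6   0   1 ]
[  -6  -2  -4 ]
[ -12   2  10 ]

inverse = [-1/3 1/18 1/18; 3 -4/3 -5/6; -1 1/3 1/3]

Gauss-Jordan on [A | I]:
R1 <- (1/-6)*R1:  [    1     0  -1/6  |  -1/6     0     0 ]
R2 <- R2 - (-6)*R1:  [  0  -2  -5  |  -1   1   0 ]
R3 <- R3 - (-12)*R1:  [  0   2   8  |  -2   0   1 ]
R2 <- (1/-2)*R2:  [    0     1   5/2  |   1/2  -1/2     0 ]
R3 <- R3 - (2)*R2:  [  0   0   3  |  -3   1   1 ]
R3 <- (1/3)*R3:  [   0    0    1  |   -1  1/3  1/3 ]
R1 <- R1 - (-1/6)*R3:  [    1     0     0  |  -1/3  1/18  1/18 ]
R2 <- R2 - (5/2)*R3:  [    0     1     0  |     3  -4/3  -5/6 ]
Right block of [I | A^{-1}] is the inverse:
[ -1/3  1/18  1/18 ]
[    3  -4/3  -5/6 ]
[   -1   1/3   1/3 ]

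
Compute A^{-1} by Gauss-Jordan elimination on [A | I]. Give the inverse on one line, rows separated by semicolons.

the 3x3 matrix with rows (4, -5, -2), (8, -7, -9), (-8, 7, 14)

inverse = [-7/12 14/15 31/60; -2/3 2/3 1/3; 0 1/5 1/5]

Gauss-Jordan on [A | I]:
R1 <- (1/4)*R1:  [    1  -5/4  -1/2  |   1/4     0     0 ]
R2 <- R2 - (8)*R1:  [  0   3  -5  |  -2   1   0 ]
R3 <- R3 - (-8)*R1:  [  0  -3  10  |   2   0   1 ]
R2 <- (1/3)*R2:  [    0     1  -5/3  |  -2/3   1/3     0 ]
R1 <- R1 - (-5/4)*R2:  [      1       0  -31/12  |   -7/12    5/12       0 ]
R3 <- R3 - (-3)*R2:  [ 0  0  5  |  0  1  1 ]
R3 <- (1/5)*R3:  [   0    0    1  |    0  1/5  1/5 ]
R1 <- R1 - (-31/12)*R3:  [     1      0      0  |  -7/12  14/15  31/60 ]
R2 <- R2 - (-5/3)*R3:  [    0     1     0  |  -2/3   2/3   1/3 ]
Right block of [I | A^{-1}] is the inverse:
[ -7/12  14/15  31/60 ]
[  -2/3    2/3    1/3 ]
[     0    1/5    1/5 ]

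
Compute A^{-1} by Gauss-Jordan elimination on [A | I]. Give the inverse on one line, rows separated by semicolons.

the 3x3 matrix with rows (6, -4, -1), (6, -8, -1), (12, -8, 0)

inverse = [1/6 -1/6 1/12; 1/4 -1/4 0; -1 0 1/2]

Gauss-Jordan on [A | I]:
R1 <- (1/6)*R1:  [    1  -2/3  -1/6  |   1/6     0     0 ]
R2 <- R2 - (6)*R1:  [  0  -4   0  |  -1   1   0 ]
R3 <- R3 - (12)*R1:  [  0   0   2  |  -2   0   1 ]
R2 <- (1/-4)*R2:  [    0     1     0  |   1/4  -1/4     0 ]
R1 <- R1 - (-2/3)*R2:  [    1     0  -1/6  |   1/3  -1/6     0 ]
R3 <- (1/2)*R3:  [   0    0    1  |   -1    0  1/2 ]
R1 <- R1 - (-1/6)*R3:  [    1     0     0  |   1/6  -1/6  1/12 ]
Right block of [I | A^{-1}] is the inverse:
[ 1/6  -1/6  1/12 ]
[ 1/4  -1/4     0 ]
[  -1     0   1/2 ]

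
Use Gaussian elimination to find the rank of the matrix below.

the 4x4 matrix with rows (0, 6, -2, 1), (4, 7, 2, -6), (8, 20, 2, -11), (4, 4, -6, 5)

rank(A) = 3

Row reduction:
R1 <-> R2   (pivot in column 1 was zero)
[ 4   7   2   -6 ]
[ 0   6  -2    1 ]
[ 8  20   2  -11 ]
[ 4   4  -6    5 ]
R3 <- R3 - (2)*R1:  [  0   6  -2   1 ]
R4 <- R4 - (1)*R1:  [  0  -3  -8  11 ]
R3 <- R3 - (1)*R2:  [ 0  0  0  0 ]
R4 <- R4 - (-1/2)*R2:  [    0     0    -9  23/2 ]
R3 <-> R4   (pivot in column 3 was zero)
[ 4  7   2    -6 ]
[ 0  6  -2     1 ]
[ 0  0  -9  23/2 ]
[ 0  0   0     0 ]
Row echelon form:
[ 4  7   2    -6 ]
[ 0  6  -2     1 ]
[ 0  0  -9  23/2 ]
[ 0  0   0     0 ]
Nonzero rows / pivot columns: 3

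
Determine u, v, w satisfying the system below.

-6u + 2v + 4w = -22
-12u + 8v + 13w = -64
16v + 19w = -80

(2, -5, 0)

Forward elimination on [A|b]:
R2 <- R2 - (2)*R1:  [   0    4    5  -20 ]
R3 <- R3 - (4)*R2:  [  0   0  -1   0 ]
Row echelon form:
[ -6  2   4  |  -22 ]
[  0  4   5  |  -20 ]
[  0  0  -1  |    0 ]
Back-substitution:
w = (0) / -1 = 0
v = (-20 - (5)*(0)) / 4 = -5
u = (-22 - (2)*(-5) - (4)*(0)) / -6 = 2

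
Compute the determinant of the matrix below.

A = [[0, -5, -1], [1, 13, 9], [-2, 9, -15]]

det(A) = -20

Forward elimination:
R1 <-> R2   (pivot in column 1 was zero)
[  1  13    9 ]
[  0  -5   -1 ]
[ -2   9  -15 ]
R3 <- R3 - (-2)*R1:  [  0  35   3 ]
R3 <- R3 - (-7)*R2:  [  0   0  -4 ]
Upper-triangular form:
[ 1  13   9 ]
[ 0  -5  -1 ]
[ 0   0  -4 ]
det(A) = (-1)^1 * (1) * (-5) * (-4) = -20  (1 row swap -> sign -1)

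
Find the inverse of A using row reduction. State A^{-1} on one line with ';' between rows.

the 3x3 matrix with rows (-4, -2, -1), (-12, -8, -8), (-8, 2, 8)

inverse = [6/5 -7/20 -1/5; -4 1 1/2; 11/5 -3/5 -1/5]

Gauss-Jordan on [A | I]:
R1 <- (1/-4)*R1:  [    1   1/2   1/4  |  -1/4     0     0 ]
R2 <- R2 - (-12)*R1:  [  0  -2  -5  |  -3   1   0 ]
R3 <- R3 - (-8)*R1:  [  0   6  10  |  -2   0   1 ]
R2 <- (1/-2)*R2:  [    0     1   5/2  |   3/2  -1/2     0 ]
R1 <- R1 - (1/2)*R2:  [   1    0   -1  |   -1  1/4    0 ]
R3 <- R3 - (6)*R2:  [   0    0   -5  |  -11    3    1 ]
R3 <- (1/-5)*R3:  [    0     0     1  |  11/5  -3/5  -1/5 ]
R1 <- R1 - (-1)*R3:  [     1      0      0  |    6/5  -7/20   -1/5 ]
R2 <- R2 - (5/2)*R3:  [   0    1    0  |   -4    1  1/2 ]
Right block of [I | A^{-1}] is the inverse:
[  6/5  -7/20  -1/5 ]
[   -4      1   1/2 ]
[ 11/5   -3/5  -1/5 ]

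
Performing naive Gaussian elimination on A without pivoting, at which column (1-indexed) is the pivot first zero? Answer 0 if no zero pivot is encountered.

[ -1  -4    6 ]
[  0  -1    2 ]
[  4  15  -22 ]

Naive forward elimination:
R3 <- R3 - (-4)*R1:  [  0  -1   2 ]
R3 <- R3 - (1)*R2:  [ 0  0  0 ]
Matrix at this point:
[ -1  -4  6 ]
[  0  -1  2 ]
[  0   0  0 ]
Pivot entry (3,3) in the last row is zero and there are no rows below to swap with -> zero pivot in column 3 (A is singular).

first zero-pivot column = 3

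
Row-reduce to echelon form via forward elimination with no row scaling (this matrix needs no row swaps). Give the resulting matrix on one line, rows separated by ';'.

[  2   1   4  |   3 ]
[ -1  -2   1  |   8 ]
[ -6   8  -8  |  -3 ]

REF = [2 1 4 3; 0 -3/2 3 19/2; 0 0 26 227/3]

Forward elimination:
R2 <- R2 - (-1/2)*R1:  [    0  -3/2     3  19/2 ]
R3 <- R3 - (-3)*R1:  [  0  11   4   6 ]
R3 <- R3 - (-22/3)*R2:  [     0      0     26  227/3 ]
Row echelon form:
[ 2     1   4  |      3 ]
[ 0  -3/2   3  |   19/2 ]
[ 0     0  26  |  227/3 ]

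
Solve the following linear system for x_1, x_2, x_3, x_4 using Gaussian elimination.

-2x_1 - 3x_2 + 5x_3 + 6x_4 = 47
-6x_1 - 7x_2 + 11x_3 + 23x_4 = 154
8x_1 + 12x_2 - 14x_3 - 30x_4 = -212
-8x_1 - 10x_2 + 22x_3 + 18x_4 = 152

Forward elimination on [A|b]:
R2 <- R2 - (3)*R1:  [  0   2  -4   5  13 ]
R3 <- R3 - (-4)*R1:  [   0    0    6   -6  -24 ]
R4 <- R4 - (4)*R1:  [   0    2    2   -6  -36 ]
R4 <- R4 - (1)*R2:  [   0    0    6  -11  -49 ]
R4 <- R4 - (1)*R3:  [   0    0    0   -5  -25 ]
Row echelon form:
[ -2  -3   5   6  |   47 ]
[  0   2  -4   5  |   13 ]
[  0   0   6  -6  |  -24 ]
[  0   0   0  -5  |  -25 ]
Back-substitution:
x_4 = (-25) / -5 = 5
x_3 = (-24 - (-6)*(5)) / 6 = 1
x_2 = (13 - (-4)*(1) - (5)*(5)) / 2 = -4
x_1 = (47 - (-3)*(-4) - (5)*(1) - (6)*(5)) / -2 = 0

(0, -4, 1, 5)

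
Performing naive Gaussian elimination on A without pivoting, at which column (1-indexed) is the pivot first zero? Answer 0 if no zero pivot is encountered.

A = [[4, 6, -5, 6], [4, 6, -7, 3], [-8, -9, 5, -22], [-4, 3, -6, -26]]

first zero-pivot column = 2

Naive forward elimination:
R2 <- R2 - (1)*R1:  [  0   0  -2  -3 ]
R3 <- R3 - (-2)*R1:  [   0    3   -5  -10 ]
R4 <- R4 - (-1)*R1:  [   0    9  -11  -20 ]
Matrix at this point:
[ 4  6   -5    6 ]
[ 0  0   -2   -3 ]
[ 0  3   -5  -10 ]
[ 0  9  -11  -20 ]
Pivot entry (2,2) is zero but row 3 has 3 in column 2 -> naive elimination stops; a row interchange (e.g. R2 <-> R3) would be required here.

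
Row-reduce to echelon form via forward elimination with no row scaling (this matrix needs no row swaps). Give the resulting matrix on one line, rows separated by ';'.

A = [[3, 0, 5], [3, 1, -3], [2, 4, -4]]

REF = [3 0 5; 0 1 -8; 0 0 74/3]

Forward elimination:
R2 <- R2 - (1)*R1:  [  0   1  -8 ]
R3 <- R3 - (2/3)*R1:  [     0      4  -22/3 ]
R3 <- R3 - (4)*R2:  [    0     0  74/3 ]
Row echelon form:
[ 3  0     5 ]
[ 0  1    -8 ]
[ 0  0  74/3 ]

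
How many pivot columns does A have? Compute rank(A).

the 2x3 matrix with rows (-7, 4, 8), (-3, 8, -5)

Row reduction:
R2 <- R2 - (3/7)*R1:  [     0   44/7  -59/7 ]
Row echelon form:
[ -7     4      8 ]
[  0  44/7  -59/7 ]
Nonzero rows / pivot columns: 2

rank(A) = 2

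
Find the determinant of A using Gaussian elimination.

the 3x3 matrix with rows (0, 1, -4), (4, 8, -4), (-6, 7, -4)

Forward elimination:
R1 <-> R2   (pivot in column 1 was zero)
[  4  8  -4 ]
[  0  1  -4 ]
[ -6  7  -4 ]
R3 <- R3 - (-3/2)*R1:  [   0   19  -10 ]
R3 <- R3 - (19)*R2:  [  0   0  66 ]
Upper-triangular form:
[ 4  8  -4 ]
[ 0  1  -4 ]
[ 0  0  66 ]
det(A) = (-1)^1 * (4) * (1) * (66) = -264  (1 row swap -> sign -1)

det(A) = -264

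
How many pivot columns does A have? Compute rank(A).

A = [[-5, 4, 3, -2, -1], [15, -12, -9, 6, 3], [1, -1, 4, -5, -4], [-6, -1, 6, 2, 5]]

rank(A) = 3

Row reduction:
R2 <- R2 - (-3)*R1:  [ 0  0  0  0  0 ]
R3 <- R3 - (-1/5)*R1:  [     0   -1/5   23/5  -27/5  -21/5 ]
R4 <- R4 - (6/5)*R1:  [     0  -29/5   12/5   22/5   31/5 ]
R2 <-> R3   (pivot in column 2 was zero)
[ -5      4     3     -2     -1 ]
[  0   -1/5  23/5  -27/5  -21/5 ]
[  0      0     0      0      0 ]
[  0  -29/5  12/5   22/5   31/5 ]
R4 <- R4 - (29)*R2:  [    0     0  -131   161   128 ]
R3 <-> R4   (pivot in column 3 was zero)
[ -5     4     3     -2     -1 ]
[  0  -1/5  23/5  -27/5  -21/5 ]
[  0     0  -131    161    128 ]
[  0     0     0      0      0 ]
Row echelon form:
[ -5     4     3     -2     -1 ]
[  0  -1/5  23/5  -27/5  -21/5 ]
[  0     0  -131    161    128 ]
[  0     0     0      0      0 ]
Nonzero rows / pivot columns: 3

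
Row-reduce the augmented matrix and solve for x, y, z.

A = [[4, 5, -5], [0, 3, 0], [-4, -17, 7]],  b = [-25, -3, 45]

(0, -1, 4)

Forward elimination on [A|b]:
R3 <- R3 - (-1)*R1:  [   0  -12    2   20 ]
R3 <- R3 - (-4)*R2:  [ 0  0  2  8 ]
Row echelon form:
[ 4  5  -5  |  -25 ]
[ 0  3   0  |   -3 ]
[ 0  0   2  |    8 ]
Back-substitution:
z = (8) / 2 = 4
y = (-3) / 3 = -1
x = (-25 - (5)*(-1) - (-5)*(4)) / 4 = 0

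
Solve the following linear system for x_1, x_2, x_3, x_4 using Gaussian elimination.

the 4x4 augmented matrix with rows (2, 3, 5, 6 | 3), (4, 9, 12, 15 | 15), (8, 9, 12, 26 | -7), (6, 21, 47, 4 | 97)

Forward elimination on [A|b]:
R2 <- R2 - (2)*R1:  [ 0  3  2  3  9 ]
R3 <- R3 - (4)*R1:  [   0   -3   -8    2  -19 ]
R4 <- R4 - (3)*R1:  [   0   12   32  -14   88 ]
R3 <- R3 - (-1)*R2:  [   0    0   -6    5  -10 ]
R4 <- R4 - (4)*R2:  [   0    0   24  -26   52 ]
R4 <- R4 - (-4)*R3:  [  0   0   0  -6  12 ]
Row echelon form:
[ 2  3   5   6  |    3 ]
[ 0  3   2   3  |    9 ]
[ 0  0  -6   5  |  -10 ]
[ 0  0   0  -6  |   12 ]
Back-substitution:
x_4 = (12) / -6 = -2
x_3 = (-10 - (5)*(-2)) / -6 = 0
x_2 = (9 - (2)*(0) - (3)*(-2)) / 3 = 5
x_1 = (3 - (3)*(5) - (5)*(0) - (6)*(-2)) / 2 = 0

(0, 5, 0, -2)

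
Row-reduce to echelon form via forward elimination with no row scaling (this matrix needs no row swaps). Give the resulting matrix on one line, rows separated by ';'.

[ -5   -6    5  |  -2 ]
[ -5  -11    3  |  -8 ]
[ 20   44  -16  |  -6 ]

Forward elimination:
R2 <- R2 - (1)*R1:  [  0  -5  -2  -6 ]
R3 <- R3 - (-4)*R1:  [   0   20    4  -14 ]
R3 <- R3 - (-4)*R2:  [   0    0   -4  -38 ]
Row echelon form:
[ -5  -6   5  |   -2 ]
[  0  -5  -2  |   -6 ]
[  0   0  -4  |  -38 ]

REF = [-5 -6 5 -2; 0 -5 -2 -6; 0 0 -4 -38]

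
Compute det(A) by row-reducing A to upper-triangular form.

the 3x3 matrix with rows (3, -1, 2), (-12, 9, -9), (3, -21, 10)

det(A) = 60

Forward elimination:
R2 <- R2 - (-4)*R1:  [  0   5  -1 ]
R3 <- R3 - (1)*R1:  [   0  -20    8 ]
R3 <- R3 - (-4)*R2:  [ 0  0  4 ]
Upper-triangular form:
[ 3  -1   2 ]
[ 0   5  -1 ]
[ 0   0   4 ]
det(A) = (-1)^0 * (3) * (5) * (4) = 60  (0 row swaps -> sign +1)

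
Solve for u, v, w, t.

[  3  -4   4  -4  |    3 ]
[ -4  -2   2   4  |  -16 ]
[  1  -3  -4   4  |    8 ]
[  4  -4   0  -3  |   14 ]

(1, -1, -3, -2)

Forward elimination on [A|b]:
R2 <- R2 - (-4/3)*R1:  [     0  -22/3   22/3   -4/3    -12 ]
R3 <- R3 - (1/3)*R1:  [     0   -5/3  -16/3   16/3      7 ]
R4 <- R4 - (4/3)*R1:  [     0    4/3  -16/3    7/3     10 ]
R3 <- R3 - (5/22)*R2:  [      0       0      -7   62/11  107/11 ]
R4 <- R4 - (-2/11)*R2:  [     0      0     -4  23/11  86/11 ]
R4 <- R4 - (4/7)*R3:  [      0       0       0  -87/77  174/77 ]
Row echelon form:
[ 3     -4     4      -4  |       3 ]
[ 0  -22/3  22/3    -4/3  |     -12 ]
[ 0      0    -7   62/11  |  107/11 ]
[ 0      0     0  -87/77  |  174/77 ]
Back-substitution:
t = (174/77) / (-87/77) = -2
w = (107/11 - (62/11)*(-2)) / -7 = -3
v = (-12 - (22/3)*(-3) - (-4/3)*(-2)) / (-22/3) = -1
u = (3 - (-4)*(-1) - (4)*(-3) - (-4)*(-2)) / 3 = 1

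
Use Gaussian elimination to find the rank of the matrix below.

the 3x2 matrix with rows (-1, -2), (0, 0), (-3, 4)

rank(A) = 2

Row reduction:
R3 <- R3 - (3)*R1:  [  0  10 ]
R2 <-> R3   (pivot in column 2 was zero)
[ -1  -2 ]
[  0  10 ]
[  0   0 ]
Row echelon form:
[ -1  -2 ]
[  0  10 ]
[  0   0 ]
Nonzero rows / pivot columns: 2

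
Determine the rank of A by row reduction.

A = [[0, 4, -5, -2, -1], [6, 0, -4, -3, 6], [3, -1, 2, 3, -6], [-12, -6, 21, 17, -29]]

Row reduction:
R1 <-> R2   (pivot in column 1 was zero)
[   6   0  -4  -3    6 ]
[   0   4  -5  -2   -1 ]
[   3  -1   2   3   -6 ]
[ -12  -6  21  17  -29 ]
R3 <- R3 - (1/2)*R1:  [   0   -1    4  9/2   -9 ]
R4 <- R4 - (-2)*R1:  [   0   -6   13   11  -17 ]
R3 <- R3 - (-1/4)*R2:  [     0      0   11/4      4  -37/4 ]
R4 <- R4 - (-3/2)*R2:  [     0      0   11/2      8  -37/2 ]
R4 <- R4 - (2)*R3:  [ 0  0  0  0  0 ]
Row echelon form:
[ 6  0    -4  -3      6 ]
[ 0  4    -5  -2     -1 ]
[ 0  0  11/4   4  -37/4 ]
[ 0  0     0   0      0 ]
Nonzero rows / pivot columns: 3

rank(A) = 3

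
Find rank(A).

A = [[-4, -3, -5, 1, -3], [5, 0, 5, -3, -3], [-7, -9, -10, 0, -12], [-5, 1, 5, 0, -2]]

rank(A) = 3

Row reduction:
R2 <- R2 - (-5/4)*R1:  [     0  -15/4   -5/4   -7/4  -27/4 ]
R3 <- R3 - (7/4)*R1:  [     0  -15/4   -5/4   -7/4  -27/4 ]
R4 <- R4 - (5/4)*R1:  [    0  19/4  45/4  -5/4   7/4 ]
R3 <- R3 - (1)*R2:  [ 0  0  0  0  0 ]
R4 <- R4 - (-19/15)*R2:  [      0       0    29/3  -52/15   -34/5 ]
R3 <-> R4   (pivot in column 3 was zero)
[ -4     -3    -5       1     -3 ]
[  0  -15/4  -5/4    -7/4  -27/4 ]
[  0      0  29/3  -52/15  -34/5 ]
[  0      0     0       0      0 ]
Row echelon form:
[ -4     -3    -5       1     -3 ]
[  0  -15/4  -5/4    -7/4  -27/4 ]
[  0      0  29/3  -52/15  -34/5 ]
[  0      0     0       0      0 ]
Nonzero rows / pivot columns: 3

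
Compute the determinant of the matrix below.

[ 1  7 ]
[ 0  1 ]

Forward elimination:
Upper-triangular form:
[ 1  7 ]
[ 0  1 ]
det(A) = (-1)^0 * (1) * (1) = 1  (0 row swaps -> sign +1)

det(A) = 1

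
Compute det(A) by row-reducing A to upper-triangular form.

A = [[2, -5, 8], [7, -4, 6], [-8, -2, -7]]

det(A) = -293

Forward elimination:
R2 <- R2 - (7/2)*R1:  [    0  27/2   -22 ]
R3 <- R3 - (-4)*R1:  [   0  -22   25 ]
R3 <- R3 - (-44/27)*R2:  [       0        0  -293/27 ]
Upper-triangular form:
[ 2    -5        8 ]
[ 0  27/2      -22 ]
[ 0     0  -293/27 ]
det(A) = (-1)^0 * (2) * (27/2) * (-293/27) = -293  (0 row swaps -> sign +1)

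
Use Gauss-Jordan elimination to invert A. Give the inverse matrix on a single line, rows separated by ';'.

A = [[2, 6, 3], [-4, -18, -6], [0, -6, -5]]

inverse = [9/10 1/5 3/10; -1/3 -1/6 0; 2/5 1/5 -1/5]

Gauss-Jordan on [A | I]:
R1 <- (1/2)*R1:  [   1    3  3/2  |  1/2    0    0 ]
R2 <- R2 - (-4)*R1:  [  0  -6   0  |   2   1   0 ]
R2 <- (1/-6)*R2:  [    0     1     0  |  -1/3  -1/6     0 ]
R1 <- R1 - (3)*R2:  [   1    0  3/2  |  3/2  1/2    0 ]
R3 <- R3 - (-6)*R2:  [  0   0  -5  |  -2  -1   1 ]
R3 <- (1/-5)*R3:  [    0     0     1  |   2/5   1/5  -1/5 ]
R1 <- R1 - (3/2)*R3:  [    1     0     0  |  9/10   1/5  3/10 ]
Right block of [I | A^{-1}] is the inverse:
[ 9/10   1/5  3/10 ]
[ -1/3  -1/6     0 ]
[  2/5   1/5  -1/5 ]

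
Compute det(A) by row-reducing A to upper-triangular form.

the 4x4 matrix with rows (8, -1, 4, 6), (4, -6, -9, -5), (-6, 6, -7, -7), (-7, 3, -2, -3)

det(A) = 690

Forward elimination:
R2 <- R2 - (1/2)*R1:  [     0  -11/2    -11     -8 ]
R3 <- R3 - (-3/4)*R1:  [    0  21/4    -4  -5/2 ]
R4 <- R4 - (-7/8)*R1:  [    0  17/8   3/2   9/4 ]
R3 <- R3 - (-21/22)*R2:  [       0        0    -29/2  -223/22 ]
R4 <- R4 - (-17/44)*R2:  [      0       0   -11/4  -37/44 ]
R4 <- R4 - (11/58)*R3:  [       0        0        0  345/319 ]
Upper-triangular form:
[ 8     -1      4        6 ]
[ 0  -11/2    -11       -8 ]
[ 0      0  -29/2  -223/22 ]
[ 0      0      0  345/319 ]
det(A) = (-1)^0 * (8) * (-11/2) * (-29/2) * (345/319) = 690  (0 row swaps -> sign +1)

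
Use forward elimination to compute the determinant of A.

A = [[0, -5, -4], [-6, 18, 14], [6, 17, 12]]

Forward elimination:
R1 <-> R2   (pivot in column 1 was zero)
[ -6  18  14 ]
[  0  -5  -4 ]
[  6  17  12 ]
R3 <- R3 - (-1)*R1:  [  0  35  26 ]
R3 <- R3 - (-7)*R2:  [  0   0  -2 ]
Upper-triangular form:
[ -6  18  14 ]
[  0  -5  -4 ]
[  0   0  -2 ]
det(A) = (-1)^1 * (-6) * (-5) * (-2) = 60  (1 row swap -> sign -1)

det(A) = 60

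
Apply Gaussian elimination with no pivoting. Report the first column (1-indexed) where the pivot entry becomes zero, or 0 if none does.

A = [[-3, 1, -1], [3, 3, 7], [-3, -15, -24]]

first zero-pivot column = 0

Naive forward elimination:
R2 <- R2 - (-1)*R1:  [ 0  4  6 ]
R3 <- R3 - (1)*R1:  [   0  -16  -23 ]
R3 <- R3 - (-4)*R2:  [ 0  0  1 ]
All pivots nonzero; naive elimination completes without hitting a zero pivot.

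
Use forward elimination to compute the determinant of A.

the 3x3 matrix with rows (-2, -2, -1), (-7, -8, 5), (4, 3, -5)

Forward elimination:
R2 <- R2 - (7/2)*R1:  [    0    -1  17/2 ]
R3 <- R3 - (-2)*R1:  [  0  -1  -7 ]
R3 <- R3 - (1)*R2:  [     0      0  -31/2 ]
Upper-triangular form:
[ -2  -2     -1 ]
[  0  -1   17/2 ]
[  0   0  -31/2 ]
det(A) = (-1)^0 * (-2) * (-1) * (-31/2) = -31  (0 row swaps -> sign +1)

det(A) = -31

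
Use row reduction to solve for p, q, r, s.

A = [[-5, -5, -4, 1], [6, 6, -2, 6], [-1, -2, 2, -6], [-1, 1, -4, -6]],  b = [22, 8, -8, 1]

(4, -5, -4, 1)

Forward elimination on [A|b]:
R2 <- R2 - (-6/5)*R1:  [     0      0  -34/5   36/5  172/5 ]
R3 <- R3 - (1/5)*R1:  [     0     -1   14/5  -31/5  -62/5 ]
R4 <- R4 - (1/5)*R1:  [     0      2  -16/5  -31/5  -17/5 ]
R2 <-> R3   (pivot in column 2 was zero)
[ -5  -5     -4      1     22 ]
[  0  -1   14/5  -31/5  -62/5 ]
[  0   0  -34/5   36/5  172/5 ]
[  0   2  -16/5  -31/5  -17/5 ]
R4 <- R4 - (-2)*R2:  [      0       0    12/5   -93/5  -141/5 ]
R4 <- R4 - (-6/17)*R3:  [       0        0        0  -273/17  -273/17 ]
Row echelon form:
[ -5  -5     -4        1  |       22 ]
[  0  -1   14/5    -31/5  |    -62/5 ]
[  0   0  -34/5     36/5  |    172/5 ]
[  0   0      0  -273/17  |  -273/17 ]
Back-substitution:
s = (-273/17) / (-273/17) = 1
r = (172/5 - (36/5)*(1)) / (-34/5) = -4
q = (-62/5 - (14/5)*(-4) - (-31/5)*(1)) / -1 = -5
p = (22 - (-5)*(-5) - (-4)*(-4) - (1)*(1)) / -5 = 4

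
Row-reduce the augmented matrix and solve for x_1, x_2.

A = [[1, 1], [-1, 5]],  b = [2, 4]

(1, 1)

Forward elimination on [A|b]:
R2 <- R2 - (-1)*R1:  [ 0  6  6 ]
Row echelon form:
[ 1  1  |  2 ]
[ 0  6  |  6 ]
Back-substitution:
x_2 = (6) / 6 = 1
x_1 = (2 - (1)*(1)) / 1 = 1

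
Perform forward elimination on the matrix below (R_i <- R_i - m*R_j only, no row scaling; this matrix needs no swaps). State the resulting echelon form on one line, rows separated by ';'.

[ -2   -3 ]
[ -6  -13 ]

Forward elimination:
R2 <- R2 - (3)*R1:  [  0  -4 ]
Row echelon form:
[ -2  -3 ]
[  0  -4 ]

REF = [-2 -3; 0 -4]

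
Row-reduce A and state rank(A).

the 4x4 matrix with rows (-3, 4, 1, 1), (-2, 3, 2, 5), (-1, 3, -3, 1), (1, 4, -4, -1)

rank(A) = 4

Row reduction:
R2 <- R2 - (2/3)*R1:  [    0   1/3   4/3  13/3 ]
R3 <- R3 - (1/3)*R1:  [     0    5/3  -10/3    2/3 ]
R4 <- R4 - (-1/3)*R1:  [     0   16/3  -11/3   -2/3 ]
R3 <- R3 - (5)*R2:  [   0    0  -10  -21 ]
R4 <- R4 - (16)*R2:  [   0    0  -25  -70 ]
R4 <- R4 - (5/2)*R3:  [     0      0      0  -35/2 ]
Row echelon form:
[ -3    4    1      1 ]
[  0  1/3  4/3   13/3 ]
[  0    0  -10    -21 ]
[  0    0    0  -35/2 ]
Nonzero rows / pivot columns: 4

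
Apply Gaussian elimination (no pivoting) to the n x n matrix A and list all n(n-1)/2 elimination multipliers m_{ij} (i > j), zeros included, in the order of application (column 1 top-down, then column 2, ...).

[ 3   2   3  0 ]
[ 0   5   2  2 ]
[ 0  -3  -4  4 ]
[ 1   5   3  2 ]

Forward elimination:
R2: entry in column 1 is already 0 -> m_{21} = 0 (no row operation needed)
R3: entry in column 1 is already 0 -> m_{31} = 0 (no row operation needed)
R4 <- R4 - (1/3)*R1:  [    0  13/3     2     2 ]
R3 <- R3 - (-3/5)*R2:  [     0      0  -14/5   26/5 ]
R4 <- R4 - (13/15)*R2:  [    0     0  4/15  4/15 ]
R4 <- R4 - (-2/21)*R3:  [     0      0      0  16/21 ]
Multipliers (in order of application): m_{21} = 0, m_{31} = 0, m_{41} = 1/3, m_{32} = -3/5, m_{42} = 13/15, m_{43} = -2/21

multipliers: 0, 0, 1/3, -3/5, 13/15, -2/21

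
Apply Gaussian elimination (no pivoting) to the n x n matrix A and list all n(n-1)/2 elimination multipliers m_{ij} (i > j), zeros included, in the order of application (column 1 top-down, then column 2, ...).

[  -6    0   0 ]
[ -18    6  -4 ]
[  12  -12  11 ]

Forward elimination:
R2 <- R2 - (3)*R1:  [  0   6  -4 ]
R3 <- R3 - (-2)*R1:  [   0  -12   11 ]
R3 <- R3 - (-2)*R2:  [ 0  0  3 ]
Multipliers (in order of application): m_{21} = 3, m_{31} = -2, m_{32} = -2

multipliers: 3, -2, -2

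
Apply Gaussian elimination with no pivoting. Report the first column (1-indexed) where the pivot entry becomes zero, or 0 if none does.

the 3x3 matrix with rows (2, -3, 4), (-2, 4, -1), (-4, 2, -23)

first zero-pivot column = 0

Naive forward elimination:
R2 <- R2 - (-1)*R1:  [ 0  1  3 ]
R3 <- R3 - (-2)*R1:  [   0   -4  -15 ]
R3 <- R3 - (-4)*R2:  [  0   0  -3 ]
All pivots nonzero; naive elimination completes without hitting a zero pivot.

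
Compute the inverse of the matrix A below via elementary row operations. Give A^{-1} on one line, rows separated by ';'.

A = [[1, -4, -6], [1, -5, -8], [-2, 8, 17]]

Gauss-Jordan on [A | I]:
R2 <- R2 - (1)*R1:  [  0  -1  -2  |  -1   1   0 ]
R3 <- R3 - (-2)*R1:  [ 0  0  5  |  2  0  1 ]
R2 <- (1/-1)*R2:  [  0   1   2  |   1  -1   0 ]
R1 <- R1 - (-4)*R2:  [  1   0   2  |   5  -4   0 ]
R3 <- (1/5)*R3:  [   0    0    1  |  2/5    0  1/5 ]
R1 <- R1 - (2)*R3:  [    1     0     0  |  21/5    -4  -2/5 ]
R2 <- R2 - (2)*R3:  [    0     1     0  |   1/5    -1  -2/5 ]
Right block of [I | A^{-1}] is the inverse:
[ 21/5  -4  -2/5 ]
[  1/5  -1  -2/5 ]
[  2/5   0   1/5 ]

inverse = [21/5 -4 -2/5; 1/5 -1 -2/5; 2/5 0 1/5]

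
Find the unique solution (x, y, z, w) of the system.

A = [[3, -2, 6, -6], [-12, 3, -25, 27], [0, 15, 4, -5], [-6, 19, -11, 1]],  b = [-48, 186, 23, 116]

Forward elimination on [A|b]:
R2 <- R2 - (-4)*R1:  [  0  -5  -1   3  -6 ]
R4 <- R4 - (-2)*R1:  [   0   15    1  -11   20 ]
R3 <- R3 - (-3)*R2:  [ 0  0  1  4  5 ]
R4 <- R4 - (-3)*R2:  [  0   0  -2  -2   2 ]
R4 <- R4 - (-2)*R3:  [  0   0   0   6  12 ]
Row echelon form:
[ 3  -2   6  -6  |  -48 ]
[ 0  -5  -1   3  |   -6 ]
[ 0   0   1   4  |    5 ]
[ 0   0   0   6  |   12 ]
Back-substitution:
w = (12) / 6 = 2
z = (5 - (4)*(2)) / 1 = -3
y = (-6 - (-1)*(-3) - (3)*(2)) / -5 = 3
x = (-48 - (-2)*(3) - (6)*(-3) - (-6)*(2)) / 3 = -4

(-4, 3, -3, 2)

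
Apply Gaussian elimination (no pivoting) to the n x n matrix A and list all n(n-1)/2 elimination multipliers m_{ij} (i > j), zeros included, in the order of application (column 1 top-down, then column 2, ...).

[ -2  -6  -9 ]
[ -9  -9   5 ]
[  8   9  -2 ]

Forward elimination:
R2 <- R2 - (9/2)*R1:  [    0    18  91/2 ]
R3 <- R3 - (-4)*R1:  [   0  -15  -38 ]
R3 <- R3 - (-5/6)*R2:  [     0      0  -1/12 ]
Multipliers (in order of application): m_{21} = 9/2, m_{31} = -4, m_{32} = -5/6

multipliers: 9/2, -4, -5/6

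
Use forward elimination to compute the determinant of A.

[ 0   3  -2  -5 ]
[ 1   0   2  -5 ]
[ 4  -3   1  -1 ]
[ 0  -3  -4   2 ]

Forward elimination:
R1 <-> R2   (pivot in column 1 was zero)
[ 1   0   2  -5 ]
[ 0   3  -2  -5 ]
[ 4  -3   1  -1 ]
[ 0  -3  -4   2 ]
R3 <- R3 - (4)*R1:  [  0  -3  -7  19 ]
R3 <- R3 - (-1)*R2:  [  0   0  -9  14 ]
R4 <- R4 - (-1)*R2:  [  0   0  -6  -3 ]
R4 <- R4 - (2/3)*R3:  [     0      0      0  -37/3 ]
Upper-triangular form:
[ 1  0   2     -5 ]
[ 0  3  -2     -5 ]
[ 0  0  -9     14 ]
[ 0  0   0  -37/3 ]
det(A) = (-1)^1 * (1) * (3) * (-9) * (-37/3) = -333  (1 row swap -> sign -1)

det(A) = -333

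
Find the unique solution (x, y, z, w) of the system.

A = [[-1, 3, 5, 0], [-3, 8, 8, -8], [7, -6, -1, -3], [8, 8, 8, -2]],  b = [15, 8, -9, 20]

Forward elimination on [A|b]:
R2 <- R2 - (3)*R1:  [   0   -1   -7   -8  -37 ]
R3 <- R3 - (-7)*R1:  [  0  15  34  -3  96 ]
R4 <- R4 - (-8)*R1:  [   0   32   48   -2  140 ]
R3 <- R3 - (-15)*R2:  [    0     0   -71  -123  -459 ]
R4 <- R4 - (-32)*R2:  [     0      0   -176   -258  -1044 ]
R4 <- R4 - (176/71)*R3:  [       0        0        0  3330/71  6660/71 ]
Row echelon form:
[ -1   3    5        0  |       15 ]
[  0  -1   -7       -8  |      -37 ]
[  0   0  -71     -123  |     -459 ]
[  0   0    0  3330/71  |  6660/71 ]
Back-substitution:
w = (6660/71) / (3330/71) = 2
z = (-459 - (-123)*(2)) / -71 = 3
y = (-37 - (-7)*(3) - (-8)*(2)) / -1 = 0
x = (15 - (3)*(0) - (5)*(3)) / -1 = 0

(0, 0, 3, 2)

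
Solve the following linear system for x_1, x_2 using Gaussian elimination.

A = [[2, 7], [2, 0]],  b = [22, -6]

Forward elimination on [A|b]:
R2 <- R2 - (1)*R1:  [   0   -7  -28 ]
Row echelon form:
[ 2   7  |   22 ]
[ 0  -7  |  -28 ]
Back-substitution:
x_2 = (-28) / -7 = 4
x_1 = (22 - (7)*(4)) / 2 = -3

(-3, 4)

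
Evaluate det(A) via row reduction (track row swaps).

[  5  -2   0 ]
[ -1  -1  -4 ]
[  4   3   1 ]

det(A) = 85

Forward elimination:
R2 <- R2 - (-1/5)*R1:  [    0  -7/5    -4 ]
R3 <- R3 - (4/5)*R1:  [    0  23/5     1 ]
R3 <- R3 - (-23/7)*R2:  [     0      0  -85/7 ]
Upper-triangular form:
[ 5    -2      0 ]
[ 0  -7/5     -4 ]
[ 0     0  -85/7 ]
det(A) = (-1)^0 * (5) * (-7/5) * (-85/7) = 85  (0 row swaps -> sign +1)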